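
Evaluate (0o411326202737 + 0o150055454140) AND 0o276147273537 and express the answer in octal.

0o60003253037

Add column by column in base 8, right to left:
  7+0 = 7
  3+4 = 7
  7+1 = 0 carry 1
  2+4+1 = 7
  0+5 = 5
  2+4 = 6
  6+5 = 3 carry 1
  2+5+1 = 0 carry 1
  3+0+1 = 4
  1+0 = 1
  1+5 = 6
  4+1 = 5
Sum = 0o561403657077; now AND with 0o276147273537:
  5&2=0, 6&7=6, 1&6=0, 4&1=0, 0&4=0, 3&7=3, 6&2=2, 5&7=5, 7&3=3, 0&5=0, 7&3=3, 7&7=7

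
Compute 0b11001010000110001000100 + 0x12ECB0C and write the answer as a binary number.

0x12ECB0C = 0b1001011101100101100001100 in binary.
Add column by column in base 2, right to left:
  0+0 = 0
  0+0 = 0
  1+1 = 0 carry 1
  0+1+1 = 0 carry 1
  0+0+1 = 1
  0+0 = 0
  1+0 = 1
  0+0 = 0
  0+1 = 1
  0+1 = 1
  1+0 = 1
  1+1 = 0 carry 1
  0+0+1 = 1
  0+0 = 0
  0+1 = 1
  0+1 = 1
  1+0 = 1
  0+1 = 1
  1+1 = 0 carry 1
  0+1+1 = 0 carry 1
  0+0+1 = 1
  1+1 = 0 carry 1
  1+0+1 = 0 carry 1
  0+0+1 = 1
  0+1 = 1

0b1100100111101011101010000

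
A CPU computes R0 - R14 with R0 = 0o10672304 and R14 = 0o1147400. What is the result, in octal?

Subtract column by column in base 8:
  4-0 → 4
  0-0 → 0
  3-4 → 7 (borrow)
  2-7-1 → 2 (borrow)
  7-4-1 → 2
  6-1 → 5
  0-1 → 7 (borrow)
  1-0-1 → 0

0o7522704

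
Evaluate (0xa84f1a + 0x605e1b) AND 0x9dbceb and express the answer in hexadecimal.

Add column by column in base 16, right to left:
  a+b = 5 carry 1
  1+1+1 = 3
  f+e = d carry 1
  4+5+1 = a
  8+0 = 8
  a+6 = 0 carry 1
  final carry 1
Sum = 0x108ad35; now AND with 0x9dbceb:
  1&0=0, 0&9=0, 8&d=8, a&b=a, d&c=c, 3&e=2, 5&b=1

0x8ac21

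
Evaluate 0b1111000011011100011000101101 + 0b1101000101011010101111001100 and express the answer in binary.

0b11100001000110111000111111001

Add column by column in base 2, right to left:
  1+0 = 1
  0+0 = 0
  1+1 = 0 carry 1
  1+1+1 = 1 carry 1
  0+0+1 = 1
  1+0 = 1
  0+1 = 1
  0+1 = 1
  0+1 = 1
  1+1 = 0 carry 1
  1+0+1 = 0 carry 1
  0+1+1 = 0 carry 1
  0+0+1 = 1
  0+1 = 1
  1+0 = 1
  1+1 = 0 carry 1
  1+1+1 = 1 carry 1
  0+0+1 = 1
  1+1 = 0 carry 1
  1+0+1 = 0 carry 1
  0+1+1 = 0 carry 1
  0+0+1 = 1
  0+0 = 0
  0+0 = 0
  1+1 = 0 carry 1
  1+0+1 = 0 carry 1
  1+1+1 = 1 carry 1
  1+1+1 = 1 carry 1
  final carry 1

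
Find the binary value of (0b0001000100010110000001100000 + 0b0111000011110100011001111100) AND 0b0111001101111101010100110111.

Add column by column in base 2, right to left:
  0+0 = 0
  0+0 = 0
  0+1 = 1
  0+1 = 1
  0+1 = 1
  1+1 = 0 carry 1
  1+1+1 = 1 carry 1
  0+0+1 = 1
  0+0 = 0
  0+1 = 1
  0+1 = 1
  0+0 = 0
  0+0 = 0
  1+0 = 1
  1+1 = 0 carry 1
  0+0+1 = 1
  1+1 = 0 carry 1
  0+1+1 = 0 carry 1
  0+1+1 = 0 carry 1
  0+1+1 = 0 carry 1
  1+0+1 = 0 carry 1
  0+0+1 = 1
  0+0 = 0
  0+0 = 0
  1+1 = 0 carry 1
  0+1+1 = 0 carry 1
  0+1+1 = 0 carry 1
  final carry 1
Sum = 0b1000001000001010011011011100; now AND with 0b0111001101111101010100110111:
  1000001000001010011011011100
& 0111001101111101010100110111
= 0000001000001000010000010100

0b1000001000010000010100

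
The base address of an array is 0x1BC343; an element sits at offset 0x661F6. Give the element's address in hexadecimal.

Add column by column in base 16, right to left:
  3+6 = 9
  4+F = 3 carry 1
  3+1+1 = 5
  C+6 = 2 carry 1
  B+6+1 = 2 carry 1
  1+0+1 = 2

0x222539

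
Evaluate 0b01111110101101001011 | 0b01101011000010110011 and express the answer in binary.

OR bit by bit (1 where either bit is 1):
  01111110101101001011
| 01101011000010110011
= 01111111101111111011

0b01111111101111111011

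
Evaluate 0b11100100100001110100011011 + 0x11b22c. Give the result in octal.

0b11100100100001110100011011 = 0o344416433 in octal.
0x11b22c = 0o4331054 in octal.
Add column by column in base 8, right to left:
  3+4 = 7
  3+5 = 0 carry 1
  4+0+1 = 5
  6+1 = 7
  1+3 = 4
  4+3 = 7
  4+4 = 0 carry 1
  4+0+1 = 5
  3+0 = 3

0o350747507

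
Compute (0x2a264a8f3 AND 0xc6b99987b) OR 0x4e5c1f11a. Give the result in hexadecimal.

0x4e7c1f97b

0x2a264a8f3 AND 0xc6b99987b = 0x022008873.
Then OR with 0x4e5c1f11a.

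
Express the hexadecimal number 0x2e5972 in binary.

Expand each hex digit to 4 bits: 2=0010 e=1110 5=0101 9=1001 7=0111 2=0010.

0b1011100101100101110010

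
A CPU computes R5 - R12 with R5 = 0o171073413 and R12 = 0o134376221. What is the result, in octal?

0o34475172

Subtract column by column in base 8:
  3-1 → 2
  1-2 → 7 (borrow)
  4-2-1 → 1
  3-6 → 5 (borrow)
  7-7-1 → 7 (borrow)
  0-3-1 → 4 (borrow)
  1-4-1 → 4 (borrow)
  7-3-1 → 3
  1-1 → 0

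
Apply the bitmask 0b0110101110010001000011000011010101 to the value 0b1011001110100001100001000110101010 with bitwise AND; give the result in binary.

AND bit by bit (1 only where both bits are 1):
  1011001110100001100001000110101010
& 0110101110010001000011000011010101
= 0010001110000001000001000010000000

0b0010001110000001000001000010000000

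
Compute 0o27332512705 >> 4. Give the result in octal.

4 bits is not a whole number of base-8 digits; in binary: 10111011011010101001010111000101 >> 4 = 1011101101101010100101011100.

0o1355524534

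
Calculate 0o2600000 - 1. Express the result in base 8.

The trailing 5 digits are 0, so subtracting 1 borrows through: they become 7 and the next digit up decrements.

0o2577777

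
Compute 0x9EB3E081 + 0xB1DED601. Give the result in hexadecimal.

Add column by column in base 16, right to left:
  1+1 = 2
  8+0 = 8
  0+6 = 6
  E+D = B carry 1
  3+E+1 = 2 carry 1
  B+D+1 = 9 carry 1
  E+1+1 = 0 carry 1
  9+B+1 = 5 carry 1
  final carry 1

0x15092B682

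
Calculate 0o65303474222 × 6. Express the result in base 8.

0o500225551554

Multiply each base-8 digit by 6, carrying:
  2×6 = 12 → write 4 carry 1
  2×6+1 = 13 → write 5 carry 1
  2×6+1 = 13 → write 5 carry 1
  4×6+1 = 25 → write 1 carry 3
  7×6+3 = 45 → write 5 carry 5
  4×6+5 = 29 → write 5 carry 3
  3×6+3 = 21 → write 5 carry 2
  0×6+2 = 2 → write 2
  3×6 = 18 → write 2 carry 2
  5×6+2 = 32 → write 0 carry 4
  6×6+4 = 40 → write 0 carry 5
  remaining carry: 5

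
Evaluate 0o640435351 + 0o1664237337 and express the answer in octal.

0o2524674710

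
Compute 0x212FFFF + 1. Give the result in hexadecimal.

0x2130000

The trailing 4 digits are F (max in base 16), so adding 1 cascades: they roll to 0 and the next digit up increments.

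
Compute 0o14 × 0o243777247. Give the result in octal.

Multiply each base-8 digit by 12, carrying:
  7×12 = 84 → write 4 carry 10
  4×12+10 = 58 → write 2 carry 7
  2×12+7 = 31 → write 7 carry 3
  7×12+3 = 87 → write 7 carry 10
  7×12+10 = 94 → write 6 carry 11
  7×12+11 = 95 → write 7 carry 11
  3×12+11 = 47 → write 7 carry 5
  4×12+5 = 53 → write 5 carry 6
  2×12+6 = 30 → write 6 carry 3
  remaining carry: 3

0o3657767724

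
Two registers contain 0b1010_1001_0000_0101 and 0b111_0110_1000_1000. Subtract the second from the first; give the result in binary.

Subtract column by column in base 2:
  1-0 → 1
  0-0 → 0
  1-0 → 1
  0-1 → 1 (borrow)
  0-0-1 → 1 (borrow)
  0-0-1 → 1 (borrow)
  0-0-1 → 1 (borrow)
  0-1-1 → 0 (borrow)
  1-0-1 → 0
  0-1 → 1 (borrow)
  0-1-1 → 0 (borrow)
  1-0-1 → 0
  0-1 → 1 (borrow)
  1-1-1 → 1 (borrow)
  0-1-1 → 0 (borrow)
  1-0-1 → 0

0b11001001111101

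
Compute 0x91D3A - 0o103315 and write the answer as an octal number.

0o2113155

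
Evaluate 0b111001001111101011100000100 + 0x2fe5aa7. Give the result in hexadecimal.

0xa2631ab

0b111001001111101011100000100 = 0x727d704 in hexadecimal.
Add column by column in base 16, right to left:
  4+7 = b
  0+a = a
  7+a = 1 carry 1
  d+5+1 = 3 carry 1
  7+e+1 = 6 carry 1
  2+f+1 = 2 carry 1
  7+2+1 = a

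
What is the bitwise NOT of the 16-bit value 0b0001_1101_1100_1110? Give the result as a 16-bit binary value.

Invert each bit: 0001110111001110 → 1110001000110001.

0b1110001000110001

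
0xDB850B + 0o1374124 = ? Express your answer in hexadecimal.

0xE17D5F

0o1374124 = 0x5F854 in hexadecimal.
Add column by column in base 16, right to left:
  B+4 = F
  0+5 = 5
  5+8 = D
  8+F = 7 carry 1
  B+5+1 = 1 carry 1
  D+0+1 = E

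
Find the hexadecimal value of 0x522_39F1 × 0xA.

0x3356436A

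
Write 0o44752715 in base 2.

Each octal digit is 3 bits: 4=100 4=100 7=111 5=101 2=010 7=111 1=001 5=101.

0b100100111101010111001101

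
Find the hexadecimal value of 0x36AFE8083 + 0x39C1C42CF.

0x7071AC352

Add column by column in base 16, right to left:
  3+F = 2 carry 1
  8+C+1 = 5 carry 1
  0+2+1 = 3
  8+4 = C
  E+C = A carry 1
  F+1+1 = 1 carry 1
  A+C+1 = 7 carry 1
  6+9+1 = 0 carry 1
  3+3+1 = 7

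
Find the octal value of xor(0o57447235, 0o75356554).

0o22711761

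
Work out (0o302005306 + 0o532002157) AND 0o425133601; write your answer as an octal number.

Add column by column in base 8, right to left:
  6+7 = 5 carry 1
  0+5+1 = 6
  3+1 = 4
  5+2 = 7
  0+0 = 0
  0+0 = 0
  2+2 = 4
  0+3 = 3
  3+5 = 0 carry 1
  final carry 1
Sum = 0o1034007465; now AND with 0o425133601:
  1&0=0, 0&4=0, 3&2=2, 4&5=4, 0&1=0, 0&3=0, 7&3=3, 4&6=4, 6&0=0, 5&1=1

0o24003401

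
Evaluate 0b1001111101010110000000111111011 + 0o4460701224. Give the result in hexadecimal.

0b1001111101010110000000111111011 = 0x4FAB01FB in hexadecimal.
0o4460701224 = 0x24C38294 in hexadecimal.
Add column by column in base 16, right to left:
  B+4 = F
  F+9 = 8 carry 1
  1+2+1 = 4
  0+8 = 8
  B+3 = E
  A+C = 6 carry 1
  F+4+1 = 4 carry 1
  4+2+1 = 7

0x746E848F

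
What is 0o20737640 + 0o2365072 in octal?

0o23324732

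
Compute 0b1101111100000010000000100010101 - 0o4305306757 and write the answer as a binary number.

0b1001100011010110111001100100110

0o4305306757 = 0b100011000101011000110111101111 in binary.
Subtract column by column in base 2:
  1-1 → 0
  0-1 → 1 (borrow)
  1-1-1 → 1 (borrow)
  0-1-1 → 0 (borrow)
  1-0-1 → 0
  0-1 → 1 (borrow)
  0-1-1 → 0 (borrow)
  0-1-1 → 0 (borrow)
  1-1-1 → 1 (borrow)
  0-0-1 → 1 (borrow)
  0-1-1 → 0 (borrow)
  0-1-1 → 0 (borrow)
  0-0-1 → 1 (borrow)
  0-0-1 → 1 (borrow)
  0-0-1 → 1 (borrow)
  0-1-1 → 0 (borrow)
  1-1-1 → 1 (borrow)
  0-0-1 → 1 (borrow)
  0-1-1 → 0 (borrow)
  0-0-1 → 1 (borrow)
  0-1-1 → 0 (borrow)
  0-0-1 → 1 (borrow)
  0-0-1 → 1 (borrow)
  1-0-1 → 0
  1-1 → 0
  1-1 → 0
  1-0 → 1
  1-0 → 1
  0-0 → 0
  1-1 → 0
  1-0 → 1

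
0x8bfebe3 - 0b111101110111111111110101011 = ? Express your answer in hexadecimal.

0b111101110111111111110101011 = 0x7bbffab in hexadecimal.
Subtract column by column in base 16:
  3-b → 8 (borrow)
  e-a-1 → 3
  b-f → c (borrow)
  e-f-1 → e (borrow)
  f-b-1 → 3
  b-b → 0
  8-7 → 1

0x103ec38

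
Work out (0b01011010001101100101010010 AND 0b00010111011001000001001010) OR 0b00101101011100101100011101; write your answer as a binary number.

0b111111011101101101011111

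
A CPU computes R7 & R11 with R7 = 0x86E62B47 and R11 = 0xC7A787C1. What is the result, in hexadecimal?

0x86A60341

AND each hex digit independently (no carries):
  8&C=8, 6&7=6, E&A=A, 6&7=6, 2&8=0, B&7=3, 4&C=4, 7&1=1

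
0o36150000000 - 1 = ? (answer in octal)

0o36147777777

The trailing 7 digits are 0, so subtracting 1 borrows through: they become 7 and the next digit up decrements.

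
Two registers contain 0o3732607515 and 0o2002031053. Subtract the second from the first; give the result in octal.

Subtract column by column in base 8:
  5-3 → 2
  1-5 → 4 (borrow)
  5-0-1 → 4
  7-1 → 6
  0-3 → 5 (borrow)
  6-0-1 → 5
  2-2 → 0
  3-0 → 3
  7-0 → 7
  3-2 → 1

0o1730556442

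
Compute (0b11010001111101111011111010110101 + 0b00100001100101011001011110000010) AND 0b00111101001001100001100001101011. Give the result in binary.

0b110001000001000001000000100011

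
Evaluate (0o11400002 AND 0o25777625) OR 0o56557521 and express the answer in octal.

0o11400002 AND 0o25777625 = 0o01400000.
Then OR with 0o56557521.

0o57557521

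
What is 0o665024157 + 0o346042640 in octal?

Add column by column in base 8, right to left:
  7+0 = 7
  5+4 = 1 carry 1
  1+6+1 = 0 carry 1
  4+2+1 = 7
  2+4 = 6
  0+0 = 0
  5+6 = 3 carry 1
  6+4+1 = 3 carry 1
  6+3+1 = 2 carry 1
  final carry 1

0o1233067017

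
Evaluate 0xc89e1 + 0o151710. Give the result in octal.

0o3256651

0xc89e1 = 0o3104741 in octal.
Add column by column in base 8, right to left:
  1+0 = 1
  4+1 = 5
  7+7 = 6 carry 1
  4+1+1 = 6
  0+5 = 5
  1+1 = 2
  3+0 = 3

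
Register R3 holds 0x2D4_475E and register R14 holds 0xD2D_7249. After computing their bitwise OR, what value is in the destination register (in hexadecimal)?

0xFFD775F

OR each hex digit independently (no carries):
  2|D=F, D|2=F, 4|D=D, 4|7=7, 7|2=7, 5|4=5, E|9=F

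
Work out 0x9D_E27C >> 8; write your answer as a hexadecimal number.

0x9DE2

Shifting right by 8 bits = 2 hex digits: drop the last 2.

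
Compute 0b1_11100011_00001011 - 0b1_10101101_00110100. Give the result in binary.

Subtract column by column in base 2:
  1-0 → 1
  1-0 → 1
  0-1 → 1 (borrow)
  1-0-1 → 0
  0-1 → 1 (borrow)
  0-1-1 → 0 (borrow)
  0-0-1 → 1 (borrow)
  0-0-1 → 1 (borrow)
  1-1-1 → 1 (borrow)
  1-0-1 → 0
  0-1 → 1 (borrow)
  0-1-1 → 0 (borrow)
  0-0-1 → 1 (borrow)
  1-1-1 → 1 (borrow)
  1-0-1 → 0
  1-1 → 0
  1-1 → 0

0b11010111010111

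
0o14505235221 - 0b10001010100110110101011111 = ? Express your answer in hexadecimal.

0x62EACD32

0o14505235221 = 0x65153A91 in hexadecimal.
0b10001010100110110101011111 = 0x22A6D5F in hexadecimal.
Subtract column by column in base 16:
  1-F → 2 (borrow)
  9-5-1 → 3
  A-D → D (borrow)
  3-6-1 → C (borrow)
  5-A-1 → A (borrow)
  1-2-1 → E (borrow)
  5-2-1 → 2
  6-0 → 6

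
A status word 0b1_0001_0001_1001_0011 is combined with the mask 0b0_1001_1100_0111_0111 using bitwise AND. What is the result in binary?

AND bit by bit (1 only where both bits are 1):
  10001000110010011
& 01001110001110111
= 00001000000010011

0b00001000000010011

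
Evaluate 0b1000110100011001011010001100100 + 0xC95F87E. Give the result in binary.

0xC95F87E = 0b1100100101011111100001111110 in binary.
Add column by column in base 2, right to left:
  0+0 = 0
  0+1 = 1
  1+1 = 0 carry 1
  0+1+1 = 0 carry 1
  0+1+1 = 0 carry 1
  1+1+1 = 1 carry 1
  1+1+1 = 1 carry 1
  0+0+1 = 1
  0+0 = 0
  0+0 = 0
  1+0 = 1
  0+1 = 1
  1+1 = 0 carry 1
  1+1+1 = 1 carry 1
  0+1+1 = 0 carry 1
  1+1+1 = 1 carry 1
  0+1+1 = 0 carry 1
  0+0+1 = 1
  1+1 = 0 carry 1
  1+0+1 = 0 carry 1
  0+1+1 = 0 carry 1
  0+0+1 = 1
  0+0 = 0
  1+1 = 0 carry 1
  0+0+1 = 1
  1+0 = 1
  1+1 = 0 carry 1
  0+1+1 = 0 carry 1
  0+0+1 = 1
  0+0 = 0
  1+0 = 1

0b1010011001000101010110011100010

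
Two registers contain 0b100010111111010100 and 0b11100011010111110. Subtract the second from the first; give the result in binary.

Subtract column by column in base 2:
  0-0 → 0
  0-1 → 1 (borrow)
  1-1-1 → 1 (borrow)
  0-1-1 → 0 (borrow)
  1-1-1 → 1 (borrow)
  0-1-1 → 0 (borrow)
  1-0-1 → 0
  1-1 → 0
  1-0 → 1
  1-1 → 0
  1-1 → 0
  1-0 → 1
  0-0 → 0
  1-0 → 1
  0-1 → 1 (borrow)
  0-1-1 → 0 (borrow)
  0-1-1 → 0 (borrow)
  1-0-1 → 0

0b110100100010110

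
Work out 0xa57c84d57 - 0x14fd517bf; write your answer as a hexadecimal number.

0x907f33598

Subtract column by column in base 16:
  7-f → 8 (borrow)
  5-b-1 → 9 (borrow)
  d-7-1 → 5
  4-1 → 3
  8-5 → 3
  c-d → f (borrow)
  7-f-1 → 7 (borrow)
  5-4-1 → 0
  a-1 → 9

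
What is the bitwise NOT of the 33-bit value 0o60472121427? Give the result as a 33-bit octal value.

Each oct digit d becomes 7−d:
  6→1, 0→7, 4→3, 7→0, 2→5, 1→6, 2→5, 1→6, 4→3, 2→5, 7→0

0o17305656350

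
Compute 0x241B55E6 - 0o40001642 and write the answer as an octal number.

0x241B55E6 = 0o4406652746 in octal.
Subtract column by column in base 8:
  6-2 → 4
  4-4 → 0
  7-6 → 1
  2-1 → 1
  5-0 → 5
  6-0 → 6
  6-0 → 6
  0-4 → 4 (borrow)
  4-0-1 → 3
  4-0 → 4

0o4346651104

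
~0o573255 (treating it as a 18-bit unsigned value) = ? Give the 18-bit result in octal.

0o204522

Each oct digit d becomes 7−d:
  5→2, 7→0, 3→4, 2→5, 5→2, 5→2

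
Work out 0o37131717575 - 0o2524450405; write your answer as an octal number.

0o34405247170

Subtract column by column in base 8:
  5-5 → 0
  7-0 → 7
  5-4 → 1
  7-0 → 7
  1-5 → 4 (borrow)
  7-4-1 → 2
  1-4 → 5 (borrow)
  3-2-1 → 0
  1-5 → 4 (borrow)
  7-2-1 → 4
  3-0 → 3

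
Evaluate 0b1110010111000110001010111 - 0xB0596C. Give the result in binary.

0b1000110110011001011101011

0xB0596C = 0b101100000101100101101100 in binary.
Subtract column by column in base 2:
  1-0 → 1
  1-0 → 1
  1-1 → 0
  0-1 → 1 (borrow)
  1-0-1 → 0
  0-1 → 1 (borrow)
  1-1-1 → 1 (borrow)
  0-0-1 → 1 (borrow)
  0-1-1 → 0 (borrow)
  0-0-1 → 1 (borrow)
  1-0-1 → 0
  1-1 → 0
  0-1 → 1 (borrow)
  0-0-1 → 1 (borrow)
  0-1-1 → 0 (borrow)
  1-0-1 → 0
  1-0 → 1
  1-0 → 1
  0-0 → 0
  1-0 → 1
  0-1 → 1 (borrow)
  0-1-1 → 0 (borrow)
  1-0-1 → 0
  1-1 → 0
  1-0 → 1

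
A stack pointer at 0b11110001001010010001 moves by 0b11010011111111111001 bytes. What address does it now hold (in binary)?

0b111000101001010001010

Add column by column in base 2, right to left:
  1+1 = 0 carry 1
  0+0+1 = 1
  0+0 = 0
  0+1 = 1
  1+1 = 0 carry 1
  0+1+1 = 0 carry 1
  0+1+1 = 0 carry 1
  1+1+1 = 1 carry 1
  0+1+1 = 0 carry 1
  1+1+1 = 1 carry 1
  0+1+1 = 0 carry 1
  0+1+1 = 0 carry 1
  1+1+1 = 1 carry 1
  0+1+1 = 0 carry 1
  0+0+1 = 1
  0+0 = 0
  1+1 = 0 carry 1
  1+0+1 = 0 carry 1
  1+1+1 = 1 carry 1
  1+1+1 = 1 carry 1
  final carry 1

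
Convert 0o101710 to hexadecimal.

Each octal digit is 3 bits: 1=001 0=000 1=001 7=111 1=001 0=000.
Group the bits into nibbles: 1000 0011 1100 1000 → 83c8.

0x83c8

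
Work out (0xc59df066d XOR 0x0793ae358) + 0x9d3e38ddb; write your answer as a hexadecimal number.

First 0xc59df066d XOR 0x0793ae358 = 0xc20e5e535.
Add column by column in base 16, right to left:
  5+b = 0 carry 1
  3+d+1 = 1 carry 1
  5+d+1 = 3 carry 1
  e+8+1 = 7 carry 1
  5+3+1 = 9
  e+e = c carry 1
  0+3+1 = 4
  2+d = f
  c+9 = 5 carry 1
  final carry 1

0x15f4c97310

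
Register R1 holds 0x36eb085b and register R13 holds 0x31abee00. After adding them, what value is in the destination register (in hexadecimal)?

0x6896f65b

Add column by column in base 16, right to left:
  b+0 = b
  5+0 = 5
  8+e = 6 carry 1
  0+e+1 = f
  b+b = 6 carry 1
  e+a+1 = 9 carry 1
  6+1+1 = 8
  3+3 = 6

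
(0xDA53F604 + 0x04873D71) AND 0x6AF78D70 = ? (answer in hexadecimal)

0x4AD30170

Add column by column in base 16, right to left:
  4+1 = 5
  0+7 = 7
  6+D = 3 carry 1
  F+3+1 = 3 carry 1
  3+7+1 = B
  5+8 = D
  A+4 = E
  D+0 = D
Sum = 0xDEDB3375; now AND with 0x6AF78D70:
  D&6=4, E&A=A, D&F=D, B&7=3, 3&8=0, 3&D=1, 7&7=7, 5&0=0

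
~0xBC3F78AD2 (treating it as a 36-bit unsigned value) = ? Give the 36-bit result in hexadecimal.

Each hex digit d becomes F−d:
  B→4, C→3, 3→C, F→0, 7→8, 8→7, A→5, D→2, 2→D

0x43C08752D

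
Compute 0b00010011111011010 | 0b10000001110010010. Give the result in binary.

0b10010011111011010

OR bit by bit (1 where either bit is 1):
  00010011111011010
| 10000001110010010
= 10010011111011010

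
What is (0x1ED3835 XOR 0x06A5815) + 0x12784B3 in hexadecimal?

First 0x1ED3835 XOR 0x06A5815 = 0x1876020.
Add column by column in base 16, right to left:
  0+3 = 3
  2+B = D
  0+4 = 4
  6+8 = E
  7+7 = E
  8+2 = A
  1+1 = 2

0x2AEE4D3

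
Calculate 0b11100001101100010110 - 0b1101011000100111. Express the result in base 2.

Subtract column by column in base 2:
  0-1 → 1 (borrow)
  1-1-1 → 1 (borrow)
  1-1-1 → 1 (borrow)
  0-0-1 → 1 (borrow)
  1-0-1 → 0
  0-1 → 1 (borrow)
  0-0-1 → 1 (borrow)
  0-0-1 → 1 (borrow)
  1-0-1 → 0
  1-1 → 0
  0-1 → 1 (borrow)
  1-0-1 → 0
  1-1 → 0
  0-0 → 0
  0-1 → 1 (borrow)
  0-1-1 → 0 (borrow)
  0-0-1 → 1 (borrow)
  1-0-1 → 0
  1-0 → 1
  1-0 → 1

0b11010100010011101111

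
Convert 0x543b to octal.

0o52073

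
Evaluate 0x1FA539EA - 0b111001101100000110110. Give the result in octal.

0x1FA539EA = 0o3751234752 in octal.
0b111001101100000110110 = 0o7154066 in octal.
Subtract column by column in base 8:
  2-6 → 4 (borrow)
  5-6-1 → 6 (borrow)
  7-0-1 → 6
  4-4 → 0
  3-5 → 6 (borrow)
  2-1-1 → 0
  1-7 → 2 (borrow)
  5-0-1 → 4
  7-0 → 7
  3-0 → 3

0o3742060664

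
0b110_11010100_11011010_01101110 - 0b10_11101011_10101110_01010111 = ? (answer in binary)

0b11111010010010110000010111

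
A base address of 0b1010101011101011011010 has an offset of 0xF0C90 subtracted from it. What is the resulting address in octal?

0b1010101011101011011010 = 0o12535332 in octal.
0xF0C90 = 0o3606220 in octal.
Subtract column by column in base 8:
  2-0 → 2
  3-2 → 1
  3-2 → 1
  5-6 → 7 (borrow)
  3-0-1 → 2
  5-6 → 7 (borrow)
  2-3-1 → 6 (borrow)
  1-0-1 → 0

0o6727112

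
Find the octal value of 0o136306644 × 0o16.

0o2451337370

Multiply each base-8 digit by 14, carrying:
  4×14 = 56 → write 0 carry 7
  4×14+7 = 63 → write 7 carry 7
  6×14+7 = 91 → write 3 carry 11
  6×14+11 = 95 → write 7 carry 11
  0×14+11 = 11 → write 3 carry 1
  3×14+1 = 43 → write 3 carry 5
  6×14+5 = 89 → write 1 carry 11
  3×14+11 = 53 → write 5 carry 6
  1×14+6 = 20 → write 4 carry 2
  remaining carry: 2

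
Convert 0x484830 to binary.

Expand each hex digit to 4 bits: 4=0100 8=1000 4=0100 8=1000 3=0011 0=0000.

0b10010000100100000110000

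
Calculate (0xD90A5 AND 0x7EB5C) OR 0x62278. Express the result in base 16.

0x7A27C

0xD90A5 AND 0x7EB5C = 0x58004.
Then OR with 0x62278.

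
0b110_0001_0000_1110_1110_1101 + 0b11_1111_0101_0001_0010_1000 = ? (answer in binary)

Add column by column in base 2, right to left:
  1+0 = 1
  0+0 = 0
  1+0 = 1
  1+1 = 0 carry 1
  0+0+1 = 1
  1+1 = 0 carry 1
  1+0+1 = 0 carry 1
  1+0+1 = 0 carry 1
  0+1+1 = 0 carry 1
  1+0+1 = 0 carry 1
  1+0+1 = 0 carry 1
  1+0+1 = 0 carry 1
  0+1+1 = 0 carry 1
  0+0+1 = 1
  0+1 = 1
  0+0 = 0
  1+1 = 0 carry 1
  0+1+1 = 0 carry 1
  0+1+1 = 0 carry 1
  0+1+1 = 0 carry 1
  0+1+1 = 0 carry 1
  1+1+1 = 1 carry 1
  1+0+1 = 0 carry 1
  final carry 1

0b101000000110000000010101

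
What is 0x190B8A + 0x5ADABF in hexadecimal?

0x73E649

Add column by column in base 16, right to left:
  A+F = 9 carry 1
  8+B+1 = 4 carry 1
  B+A+1 = 6 carry 1
  0+D+1 = E
  9+A = 3 carry 1
  1+5+1 = 7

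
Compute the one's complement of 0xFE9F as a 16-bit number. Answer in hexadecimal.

Each hex digit d becomes F−d:
  F→0, E→1, 9→6, F→0

0x0160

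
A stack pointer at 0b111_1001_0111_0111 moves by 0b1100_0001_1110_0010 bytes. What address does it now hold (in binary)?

Add column by column in base 2, right to left:
  1+0 = 1
  1+1 = 0 carry 1
  1+0+1 = 0 carry 1
  0+0+1 = 1
  1+0 = 1
  1+1 = 0 carry 1
  1+1+1 = 1 carry 1
  0+1+1 = 0 carry 1
  1+1+1 = 1 carry 1
  0+0+1 = 1
  0+0 = 0
  1+0 = 1
  1+0 = 1
  1+0 = 1
  1+1 = 0 carry 1
  0+1+1 = 0 carry 1
  final carry 1

0b10011101101011001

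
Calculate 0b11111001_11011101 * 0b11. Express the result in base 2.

0b101110110110010111

Multiply each base-2 digit by 3, carrying:
  1×3 = 3 → write 1 carry 1
  0×3+1 = 1 → write 1
  1×3 = 3 → write 1 carry 1
  1×3+1 = 4 → write 0 carry 2
  1×3+2 = 5 → write 1 carry 2
  0×3+2 = 2 → write 0 carry 1
  1×3+1 = 4 → write 0 carry 2
  1×3+2 = 5 → write 1 carry 2
  1×3+2 = 5 → write 1 carry 2
  0×3+2 = 2 → write 0 carry 1
  0×3+1 = 1 → write 1
  1×3 = 3 → write 1 carry 1
  1×3+1 = 4 → write 0 carry 2
  1×3+2 = 5 → write 1 carry 2
  1×3+2 = 5 → write 1 carry 2
  1×3+2 = 5 → write 1 carry 2
  remaining carry: 10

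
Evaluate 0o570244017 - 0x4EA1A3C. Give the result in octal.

0o75626723

0x4EA1A3C = 0o472415074 in octal.
Subtract column by column in base 8:
  7-4 → 3
  1-7 → 2 (borrow)
  0-0-1 → 7 (borrow)
  4-5-1 → 6 (borrow)
  4-1-1 → 2
  2-4 → 6 (borrow)
  0-2-1 → 5 (borrow)
  7-7-1 → 7 (borrow)
  5-4-1 → 0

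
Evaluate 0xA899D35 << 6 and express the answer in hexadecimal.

0x2A2674D40

6 bits is not a whole number of base-16 digits; in binary: 1010100010011001110100110101 << 6 = 1010100010011001110100110101000000.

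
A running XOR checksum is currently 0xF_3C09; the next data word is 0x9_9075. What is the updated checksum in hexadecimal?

0x6AC7C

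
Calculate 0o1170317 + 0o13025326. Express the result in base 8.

0o14215645

Add column by column in base 8, right to left:
  7+6 = 5 carry 1
  1+2+1 = 4
  3+3 = 6
  0+5 = 5
  7+2 = 1 carry 1
  1+0+1 = 2
  1+3 = 4
  0+1 = 1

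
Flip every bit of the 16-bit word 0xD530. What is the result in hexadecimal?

0x2ACF

Each hex digit d becomes F−d:
  D→2, 5→A, 3→C, 0→F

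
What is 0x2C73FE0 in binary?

0b10110001110011111111100000

Expand each hex digit to 4 bits: 2=0010 C=1100 7=0111 3=0011 F=1111 E=1110 0=0000.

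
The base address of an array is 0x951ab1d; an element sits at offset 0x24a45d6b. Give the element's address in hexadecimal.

0x2df60888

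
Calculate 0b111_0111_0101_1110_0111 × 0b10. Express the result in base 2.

Multiply each base-2 digit by 2, carrying:
  1×2 = 2 → write 0 carry 1
  1×2+1 = 3 → write 1 carry 1
  1×2+1 = 3 → write 1 carry 1
  0×2+1 = 1 → write 1
  0×2 = 0 → write 0
  1×2 = 2 → write 0 carry 1
  1×2+1 = 3 → write 1 carry 1
  1×2+1 = 3 → write 1 carry 1
  1×2+1 = 3 → write 1 carry 1
  0×2+1 = 1 → write 1
  1×2 = 2 → write 0 carry 1
  0×2+1 = 1 → write 1
  1×2 = 2 → write 0 carry 1
  1×2+1 = 3 → write 1 carry 1
  1×2+1 = 3 → write 1 carry 1
  0×2+1 = 1 → write 1
  1×2 = 2 → write 0 carry 1
  1×2+1 = 3 → write 1 carry 1
  1×2+1 = 3 → write 1 carry 1
  remaining carry: 1

0b11101110101111001110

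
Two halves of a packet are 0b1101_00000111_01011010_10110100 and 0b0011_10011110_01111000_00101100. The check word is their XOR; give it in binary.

XOR bit by bit (1 where the bits differ):
  1101000001110101101010110100
^ 0011100111100111100000101100
= 1110100110010010001010011000

0b1110100110010010001010011000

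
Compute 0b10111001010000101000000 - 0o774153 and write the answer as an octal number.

0b10111001010000101000000 = 0o27120500 in octal.
Subtract column by column in base 8:
  0-3 → 5 (borrow)
  0-5-1 → 2 (borrow)
  5-1-1 → 3
  0-4 → 4 (borrow)
  2-7-1 → 2 (borrow)
  1-7-1 → 1 (borrow)
  7-0-1 → 6
  2-0 → 2

0o26124325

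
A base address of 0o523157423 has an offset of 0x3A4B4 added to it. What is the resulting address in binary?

0o523157423 = 0b101010011001101111100010011 in binary.
0x3A4B4 = 0b111010010010110100 in binary.
Add column by column in base 2, right to left:
  1+0 = 1
  1+0 = 1
  0+1 = 1
  0+0 = 0
  1+1 = 0 carry 1
  0+1+1 = 0 carry 1
  0+0+1 = 1
  0+1 = 1
  1+0 = 1
  1+0 = 1
  1+1 = 0 carry 1
  1+0+1 = 0 carry 1
  1+0+1 = 0 carry 1
  0+1+1 = 0 carry 1
  1+0+1 = 0 carry 1
  1+1+1 = 1 carry 1
  0+1+1 = 0 carry 1
  0+1+1 = 0 carry 1
  1+0+1 = 0 carry 1
  1+0+1 = 0 carry 1
  0+0+1 = 1
  0+0 = 0
  1+0 = 1
  0+0 = 0
  1+0 = 1
  0+0 = 0
  1+0 = 1

0b101010100001000001111000111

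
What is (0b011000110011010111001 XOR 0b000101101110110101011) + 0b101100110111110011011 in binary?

0b1001010010101010101101

First 0b011000110011010111001 XOR 0b000101101110110101011 = 0b011101011101100010010.
Add column by column in base 2, right to left:
  0+1 = 1
  1+1 = 0 carry 1
  0+0+1 = 1
  0+1 = 1
  1+1 = 0 carry 1
  0+0+1 = 1
  0+0 = 0
  0+1 = 1
  1+1 = 0 carry 1
  1+1+1 = 1 carry 1
  0+1+1 = 0 carry 1
  1+1+1 = 1 carry 1
  1+0+1 = 0 carry 1
  1+1+1 = 1 carry 1
  0+1+1 = 0 carry 1
  1+0+1 = 0 carry 1
  0+0+1 = 1
  1+1 = 0 carry 1
  1+1+1 = 1 carry 1
  1+0+1 = 0 carry 1
  0+1+1 = 0 carry 1
  final carry 1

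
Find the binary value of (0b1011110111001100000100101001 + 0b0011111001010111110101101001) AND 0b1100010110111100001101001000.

Add column by column in base 2, right to left:
  1+1 = 0 carry 1
  0+0+1 = 1
  0+0 = 0
  1+1 = 0 carry 1
  0+0+1 = 1
  1+1 = 0 carry 1
  0+1+1 = 0 carry 1
  0+0+1 = 1
  1+1 = 0 carry 1
  0+0+1 = 1
  0+1 = 1
  0+1 = 1
  0+1 = 1
  0+1 = 1
  1+1 = 0 carry 1
  1+0+1 = 0 carry 1
  0+1+1 = 0 carry 1
  0+0+1 = 1
  1+1 = 0 carry 1
  1+0+1 = 0 carry 1
  1+0+1 = 0 carry 1
  0+1+1 = 0 carry 1
  1+1+1 = 1 carry 1
  1+1+1 = 1 carry 1
  1+1+1 = 1 carry 1
  1+1+1 = 1 carry 1
  0+0+1 = 1
  1+0 = 1
Sum = 0b1111110000100011111010010010; now AND with 0b1100010110111100001101001000:
  1111110000100011111010010010
& 1100010110111100001101001000
= 1100010000100000001000000000

0b1100010000100000001000000000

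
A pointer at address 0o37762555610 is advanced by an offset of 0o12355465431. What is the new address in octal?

Add column by column in base 8, right to left:
  0+1 = 1
  1+3 = 4
  6+4 = 2 carry 1
  5+5+1 = 3 carry 1
  5+6+1 = 4 carry 1
  5+4+1 = 2 carry 1
  2+5+1 = 0 carry 1
  6+5+1 = 4 carry 1
  7+3+1 = 3 carry 1
  7+2+1 = 2 carry 1
  3+1+1 = 5

0o52340243241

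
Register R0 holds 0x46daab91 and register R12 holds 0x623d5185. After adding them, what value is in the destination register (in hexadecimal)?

Add column by column in base 16, right to left:
  1+5 = 6
  9+8 = 1 carry 1
  b+1+1 = d
  a+5 = f
  a+d = 7 carry 1
  d+3+1 = 1 carry 1
  6+2+1 = 9
  4+6 = a

0xa917fd16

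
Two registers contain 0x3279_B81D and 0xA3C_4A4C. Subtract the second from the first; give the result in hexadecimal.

0x283D6DD1

Subtract column by column in base 16:
  D-C → 1
  1-4 → D (borrow)
  8-A-1 → D (borrow)
  B-4-1 → 6
  9-C → D (borrow)
  7-3-1 → 3
  2-A → 8 (borrow)
  3-0-1 → 2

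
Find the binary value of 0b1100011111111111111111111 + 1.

0b1100100000000000000000000

The trailing 20 digits are 1 (max in base 2), so adding 1 cascades: they roll to 0 and the next digit up increments.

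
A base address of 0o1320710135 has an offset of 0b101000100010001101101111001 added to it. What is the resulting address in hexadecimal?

0o1320710135 = 0xB43905D in hexadecimal.
0b101000100010001101101111001 = 0x5111B79 in hexadecimal.
Add column by column in base 16, right to left:
  D+9 = 6 carry 1
  5+7+1 = D
  0+B = B
  9+1 = A
  3+1 = 4
  4+1 = 5
  B+5 = 0 carry 1
  final carry 1

0x1054ABD6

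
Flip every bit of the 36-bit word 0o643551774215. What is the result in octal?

Each oct digit d becomes 7−d:
  6→1, 4→3, 3→4, 5→2, 5→2, 1→6, 7→0, 7→0, 4→3, 2→5, 1→6, 5→2

0o134226003562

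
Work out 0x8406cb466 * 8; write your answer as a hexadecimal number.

Multiply each base-16 digit by 8, carrying:
  6×8 = 48 → write 0 carry 3
  6×8+3 = 51 → write 3 carry 3
  4×8+3 = 35 → write 3 carry 2
  b×8+2 = 90 → write a carry 5
  c×8+5 = 101 → write 5 carry 6
  6×8+6 = 54 → write 6 carry 3
  0×8+3 = 3 → write 3
  4×8 = 32 → write 0 carry 2
  8×8+2 = 66 → write 2 carry 4
  remaining carry: 4

0x420365a330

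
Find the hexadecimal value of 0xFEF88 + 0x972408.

0xA71390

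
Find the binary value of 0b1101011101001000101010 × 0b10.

0b11010111010010001010100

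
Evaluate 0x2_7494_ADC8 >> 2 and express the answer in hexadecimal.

0x9D252B72

2 bits is not a whole number of base-16 digits; in binary: 1001110100100101001010110111001000 >> 2 = 10011101001001010010101101110010.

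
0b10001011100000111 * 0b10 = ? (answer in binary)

0b100010111000001110

Multiply each base-2 digit by 2, carrying:
  1×2 = 2 → write 0 carry 1
  1×2+1 = 3 → write 1 carry 1
  1×2+1 = 3 → write 1 carry 1
  0×2+1 = 1 → write 1
  0×2 = 0 → write 0
  0×2 = 0 → write 0
  0×2 = 0 → write 0
  0×2 = 0 → write 0
  1×2 = 2 → write 0 carry 1
  1×2+1 = 3 → write 1 carry 1
  1×2+1 = 3 → write 1 carry 1
  0×2+1 = 1 → write 1
  1×2 = 2 → write 0 carry 1
  0×2+1 = 1 → write 1
  0×2 = 0 → write 0
  0×2 = 0 → write 0
  1×2 = 2 → write 0 carry 1
  remaining carry: 1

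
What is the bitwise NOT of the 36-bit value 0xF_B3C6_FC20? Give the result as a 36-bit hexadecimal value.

0x04C3903DF

Each hex digit d becomes F−d:
  F→0, B→4, 3→C, C→3, 6→9, F→0, C→3, 2→D, 0→F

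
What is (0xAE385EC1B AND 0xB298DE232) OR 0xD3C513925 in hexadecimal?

0xF3DD5F937

0xAE385EC1B AND 0xB298DE232 = 0xA2185E012.
Then OR with 0xD3C513925.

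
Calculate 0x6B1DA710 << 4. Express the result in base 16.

0x6B1DA7100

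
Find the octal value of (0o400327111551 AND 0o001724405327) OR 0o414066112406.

0o414366113507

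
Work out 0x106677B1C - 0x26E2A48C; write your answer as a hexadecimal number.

Subtract column by column in base 16:
  C-C → 0
  1-8 → 9 (borrow)
  B-4-1 → 6
  7-A → D (borrow)
  7-2-1 → 4
  6-E → 8 (borrow)
  6-6-1 → F (borrow)
  0-2-1 → D (borrow)
  1-0-1 → 0

0xDF84D690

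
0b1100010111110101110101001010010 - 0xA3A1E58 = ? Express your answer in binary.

0xA3A1E58 = 0b1010001110100001111001011000 in binary.
Subtract column by column in base 2:
  0-0 → 0
  1-0 → 1
  0-0 → 0
  0-1 → 1 (borrow)
  1-1-1 → 1 (borrow)
  0-0-1 → 1 (borrow)
  1-1-1 → 1 (borrow)
  0-0-1 → 1 (borrow)
  0-0-1 → 1 (borrow)
  1-1-1 → 1 (borrow)
  0-1-1 → 0 (borrow)
  1-1-1 → 1 (borrow)
  0-1-1 → 0 (borrow)
  1-0-1 → 0
  1-0 → 1
  1-0 → 1
  0-0 → 0
  1-1 → 0
  0-0 → 0
  1-1 → 0
  1-1 → 0
  1-1 → 0
  1-0 → 1
  1-0 → 1
  0-0 → 0
  1-1 → 0
  0-0 → 0
  0-1 → 1 (borrow)
  0-0-1 → 1 (borrow)
  1-0-1 → 0
  1-0 → 1

0b1011000110000001100101111111010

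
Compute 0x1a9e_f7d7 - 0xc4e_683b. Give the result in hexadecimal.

0xe508f9c

Subtract column by column in base 16:
  7-b → c (borrow)
  d-3-1 → 9
  7-8 → f (borrow)
  f-6-1 → 8
  e-e → 0
  9-4 → 5
  a-c → e (borrow)
  1-0-1 → 0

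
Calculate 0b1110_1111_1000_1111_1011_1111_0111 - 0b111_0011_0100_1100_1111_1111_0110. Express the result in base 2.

Subtract column by column in base 2:
  1-0 → 1
  1-1 → 0
  1-1 → 0
  0-0 → 0
  1-1 → 0
  1-1 → 0
  1-1 → 0
  1-1 → 0
  1-1 → 0
  1-1 → 0
  0-1 → 1 (borrow)
  1-1-1 → 1 (borrow)
  1-0-1 → 0
  1-0 → 1
  1-1 → 0
  1-1 → 0
  0-0 → 0
  0-0 → 0
  0-1 → 1 (borrow)
  1-0-1 → 0
  1-1 → 0
  1-1 → 0
  1-0 → 1
  1-0 → 1
  0-1 → 1 (borrow)
  1-1-1 → 1 (borrow)
  1-1-1 → 1 (borrow)
  1-0-1 → 0

0b111110001000010110000000001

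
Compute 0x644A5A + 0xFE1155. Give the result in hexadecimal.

Add column by column in base 16, right to left:
  A+5 = F
  5+5 = A
  A+1 = B
  4+1 = 5
  4+E = 2 carry 1
  6+F+1 = 6 carry 1
  final carry 1

0x1625BAF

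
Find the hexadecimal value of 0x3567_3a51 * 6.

Multiply each base-16 digit by 6, carrying:
  1×6 = 6 → write 6
  5×6 = 30 → write e carry 1
  a×6+1 = 61 → write d carry 3
  3×6+3 = 21 → write 5 carry 1
  7×6+1 = 43 → write b carry 2
  6×6+2 = 38 → write 6 carry 2
  5×6+2 = 32 → write 0 carry 2
  3×6+2 = 20 → write 4 carry 1
  remaining carry: 1

0x1406b5de6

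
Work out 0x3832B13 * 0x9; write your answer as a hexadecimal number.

Multiply each base-16 digit by 9, carrying:
  3×9 = 27 → write B carry 1
  1×9+1 = 10 → write A
  B×9 = 99 → write 3 carry 6
  2×9+6 = 24 → write 8 carry 1
  3×9+1 = 28 → write C carry 1
  8×9+1 = 73 → write 9 carry 4
  3×9+4 = 31 → write F carry 1
  remaining carry: 1

0x1F9C83AB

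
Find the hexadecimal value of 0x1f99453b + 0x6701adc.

0x26096017

Add column by column in base 16, right to left:
  b+c = 7 carry 1
  3+d+1 = 1 carry 1
  5+a+1 = 0 carry 1
  4+1+1 = 6
  9+0 = 9
  9+7 = 0 carry 1
  f+6+1 = 6 carry 1
  1+0+1 = 2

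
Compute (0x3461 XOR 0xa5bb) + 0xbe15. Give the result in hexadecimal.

First 0x3461 XOR 0xa5bb = 0x91da.
Add column by column in base 16, right to left:
  a+5 = f
  d+1 = e
  1+e = f
  9+b = 4 carry 1
  final carry 1

0x14fef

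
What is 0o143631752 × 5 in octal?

0o763001622

Multiply each base-8 digit by 5, carrying:
  2×5 = 10 → write 2 carry 1
  5×5+1 = 26 → write 2 carry 3
  7×5+3 = 38 → write 6 carry 4
  1×5+4 = 9 → write 1 carry 1
  3×5+1 = 16 → write 0 carry 2
  6×5+2 = 32 → write 0 carry 4
  3×5+4 = 19 → write 3 carry 2
  4×5+2 = 22 → write 6 carry 2
  1×5+2 = 7 → write 7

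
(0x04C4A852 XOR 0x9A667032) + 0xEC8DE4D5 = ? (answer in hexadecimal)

First 0x04C4A852 XOR 0x9A667032 = 0x9EA2D860.
Add column by column in base 16, right to left:
  0+5 = 5
  6+D = 3 carry 1
  8+4+1 = D
  D+E = B carry 1
  2+D+1 = 0 carry 1
  A+8+1 = 3 carry 1
  E+C+1 = B carry 1
  9+E+1 = 8 carry 1
  final carry 1

0x18B30BD35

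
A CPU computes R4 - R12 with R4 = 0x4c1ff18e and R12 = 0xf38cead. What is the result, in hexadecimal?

Subtract column by column in base 16:
  e-d → 1
  8-a → e (borrow)
  1-e-1 → 2 (borrow)
  f-c-1 → 2
  f-8 → 7
  1-3 → e (borrow)
  c-f-1 → c (borrow)
  4-0-1 → 3

0x3ce722e1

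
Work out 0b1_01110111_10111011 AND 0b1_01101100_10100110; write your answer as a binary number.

AND bit by bit (1 only where both bits are 1):
  10111011110111011
& 10110110010100110
= 10110010010100010

0b10110010010100010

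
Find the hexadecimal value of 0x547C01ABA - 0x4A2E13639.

Subtract column by column in base 16:
  A-9 → 1
  B-3 → 8
  A-6 → 4
  1-3 → E (borrow)
  0-1-1 → E (borrow)
  C-E-1 → D (borrow)
  7-2-1 → 4
  4-A → A (borrow)
  5-4-1 → 0

0xA4DEE481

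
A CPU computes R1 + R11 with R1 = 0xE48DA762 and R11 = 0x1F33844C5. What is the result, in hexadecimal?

0x2D7C5EC27

Add column by column in base 16, right to left:
  2+5 = 7
  6+C = 2 carry 1
  7+4+1 = C
  A+4 = E
  D+8 = 5 carry 1
  8+3+1 = C
  4+3 = 7
  E+F = D carry 1
  0+1+1 = 2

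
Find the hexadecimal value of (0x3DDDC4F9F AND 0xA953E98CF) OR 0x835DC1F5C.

0x3DDDC4F9F AND 0xA953E98CF = 0x2951C088F.
Then OR with 0x835DC1F5C.

0xAB5DC1FDF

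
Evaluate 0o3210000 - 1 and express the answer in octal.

The trailing 4 digits are 0, so subtracting 1 borrows through: they become 7 and the next digit up decrements.

0o3207777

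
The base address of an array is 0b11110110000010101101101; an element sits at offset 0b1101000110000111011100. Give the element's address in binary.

0b101011110110011101001001

Add column by column in base 2, right to left:
  1+0 = 1
  0+0 = 0
  1+1 = 0 carry 1
  1+1+1 = 1 carry 1
  0+1+1 = 0 carry 1
  1+0+1 = 0 carry 1
  1+1+1 = 1 carry 1
  0+1+1 = 0 carry 1
  1+1+1 = 1 carry 1
  0+0+1 = 1
  1+0 = 1
  0+0 = 0
  0+0 = 0
  0+1 = 1
  0+1 = 1
  0+0 = 0
  1+0 = 1
  1+0 = 1
  0+1 = 1
  1+0 = 1
  1+1 = 0 carry 1
  1+1+1 = 1 carry 1
  1+0+1 = 0 carry 1
  final carry 1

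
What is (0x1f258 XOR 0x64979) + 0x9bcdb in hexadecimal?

0x1177fc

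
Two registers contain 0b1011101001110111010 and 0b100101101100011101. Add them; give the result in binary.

Add column by column in base 2, right to left:
  0+1 = 1
  1+0 = 1
  0+1 = 1
  1+1 = 0 carry 1
  1+1+1 = 1 carry 1
  1+0+1 = 0 carry 1
  0+0+1 = 1
  1+0 = 1
  1+1 = 0 carry 1
  1+1+1 = 1 carry 1
  0+0+1 = 1
  0+1 = 1
  1+1 = 0 carry 1
  0+0+1 = 1
  1+1 = 0 carry 1
  1+0+1 = 0 carry 1
  1+0+1 = 0 carry 1
  0+1+1 = 0 carry 1
  1+0+1 = 0 carry 1
  final carry 1

0b10000010111011010111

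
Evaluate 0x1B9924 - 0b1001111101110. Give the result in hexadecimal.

0x1B8536

0b1001111101110 = 0x13EE in hexadecimal.
Subtract column by column in base 16:
  4-E → 6 (borrow)
  2-E-1 → 3 (borrow)
  9-3-1 → 5
  9-1 → 8
  B-0 → B
  1-0 → 1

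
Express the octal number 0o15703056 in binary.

0b1101111000011000101110

Each octal digit is 3 bits: 1=001 5=101 7=111 0=000 3=011 0=000 5=101 6=110.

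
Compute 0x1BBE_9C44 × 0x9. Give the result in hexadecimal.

0xF9B37E64

Multiply each base-16 digit by 9, carrying:
  4×9 = 36 → write 4 carry 2
  4×9+2 = 38 → write 6 carry 2
  C×9+2 = 110 → write E carry 6
  9×9+6 = 87 → write 7 carry 5
  E×9+5 = 131 → write 3 carry 8
  B×9+8 = 107 → write B carry 6
  B×9+6 = 105 → write 9 carry 6
  1×9+6 = 15 → write F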